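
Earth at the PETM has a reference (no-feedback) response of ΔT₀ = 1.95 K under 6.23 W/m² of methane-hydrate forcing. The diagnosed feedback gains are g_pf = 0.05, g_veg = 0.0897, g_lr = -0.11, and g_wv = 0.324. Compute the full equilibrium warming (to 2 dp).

Total gain g = 0.05 + 0.0897 − 0.11 + 0.324 = 0.3537.
Amplification A = 1/(1 − 0.3537) = 1.547.
ΔT = 1.95 × 1.547 = 3.02 K.

3.02 K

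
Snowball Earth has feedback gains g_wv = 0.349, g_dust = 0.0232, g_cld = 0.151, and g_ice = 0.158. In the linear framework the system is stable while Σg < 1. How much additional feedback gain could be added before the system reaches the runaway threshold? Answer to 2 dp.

Current total gain = 0.349 + 0.0232 + 0.151 + 0.158 = 0.6812.
Margin to runaway = 1 − 0.6812 = 0.32.

0.32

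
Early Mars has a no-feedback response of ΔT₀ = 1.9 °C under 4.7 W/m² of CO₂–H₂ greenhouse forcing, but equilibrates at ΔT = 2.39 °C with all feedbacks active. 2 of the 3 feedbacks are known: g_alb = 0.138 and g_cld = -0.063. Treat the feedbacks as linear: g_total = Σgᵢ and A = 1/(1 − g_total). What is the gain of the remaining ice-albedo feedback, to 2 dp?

Amplification A = ΔT/ΔT₀ = 2.39/1.9 = 1.258.
Total gain g = 1 − 1/A = 1 − 1/1.258 = 0.2051.
Known gains sum to 0.138 − 0.063 = 0.075.
g_ice = 0.2051 − 0.075 = 0.13.

0.13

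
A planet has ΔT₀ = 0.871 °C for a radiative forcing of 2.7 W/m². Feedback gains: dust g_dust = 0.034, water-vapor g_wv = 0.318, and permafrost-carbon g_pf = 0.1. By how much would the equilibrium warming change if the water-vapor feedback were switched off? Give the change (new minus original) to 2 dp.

Original: g = 0.452, ΔT = 0.871/(1−0.452) = 1.5894 °C.
Without water-vapor: g' = 0.134, ΔT' = 0.871/(1−0.134) = 1.0058 °C.
Change = 1.0058 − 1.5894 = -0.58 °C.

-0.58 °C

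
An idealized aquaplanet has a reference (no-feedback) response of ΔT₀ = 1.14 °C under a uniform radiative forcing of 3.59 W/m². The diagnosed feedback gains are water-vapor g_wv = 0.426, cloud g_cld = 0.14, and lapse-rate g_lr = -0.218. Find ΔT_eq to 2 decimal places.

1.75 °C

Total gain g = 0.426 + 0.14 − 0.218 = 0.348.
Amplification A = 1/(1 − 0.348) = 1.534.
ΔT = 1.14 × 1.534 = 1.75 °C.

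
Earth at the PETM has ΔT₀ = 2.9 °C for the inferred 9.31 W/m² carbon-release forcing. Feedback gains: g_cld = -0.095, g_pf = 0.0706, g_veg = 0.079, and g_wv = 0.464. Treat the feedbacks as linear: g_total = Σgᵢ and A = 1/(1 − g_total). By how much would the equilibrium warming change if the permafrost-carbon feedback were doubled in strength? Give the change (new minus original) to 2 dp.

1.04 °C

Original: g = 0.5186, ΔT = 2.9/(1−0.5186) = 6.0241 °C.
With doubled permafrost-carbon: g' = 0.5892, ΔT' = 2.9/(1−0.5892) = 7.0594 °C.
Change = 7.0594 − 6.0241 = 1.04 °C.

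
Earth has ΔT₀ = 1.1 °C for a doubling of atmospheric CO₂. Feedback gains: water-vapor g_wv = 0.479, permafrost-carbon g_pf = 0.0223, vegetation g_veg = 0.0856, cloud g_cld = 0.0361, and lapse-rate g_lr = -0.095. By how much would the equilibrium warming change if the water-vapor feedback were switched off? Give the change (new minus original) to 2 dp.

-1.17 °C

Original: g = 0.528, ΔT = 1.1/(1−0.528) = 2.3305 °C.
Without water-vapor: g' = 0.049, ΔT' = 1.1/(1−0.049) = 1.1567 °C.
Change = 1.1567 − 2.3305 = -1.17 °C.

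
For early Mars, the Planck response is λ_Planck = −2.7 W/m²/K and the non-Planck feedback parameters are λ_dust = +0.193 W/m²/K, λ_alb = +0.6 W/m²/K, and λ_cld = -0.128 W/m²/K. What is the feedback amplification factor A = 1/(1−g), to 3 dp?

1.327

Convert to gains: g_dust = 0.193/2.7 = 0.07148; g_alb = 0.6/2.7 = 0.2222; g_cld = -0.128/2.7 = -0.04741.
Total gain g = 0.24627.
A = 1/(1 − 0.24627) = 1.327.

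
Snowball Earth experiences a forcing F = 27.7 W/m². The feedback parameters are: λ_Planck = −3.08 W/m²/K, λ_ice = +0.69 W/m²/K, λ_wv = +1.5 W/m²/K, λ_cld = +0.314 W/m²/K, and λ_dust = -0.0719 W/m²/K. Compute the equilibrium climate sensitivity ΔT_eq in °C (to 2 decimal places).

42.75 °C

Net feedback parameter λ = (−3.08) + (+0.69) + (+1.5) + (+0.314) + (-0.0719) = -0.6479 W/m²/K.
ΔT = −F/λ = −27.7/(-0.6479) = 42.75 °C.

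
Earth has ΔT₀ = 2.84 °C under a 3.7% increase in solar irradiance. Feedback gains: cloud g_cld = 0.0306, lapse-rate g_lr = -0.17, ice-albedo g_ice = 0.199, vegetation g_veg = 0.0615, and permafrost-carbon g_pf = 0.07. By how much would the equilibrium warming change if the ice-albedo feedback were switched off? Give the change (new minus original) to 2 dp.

-0.69 °C

Original: g = 0.1911, ΔT = 2.84/(1−0.1911) = 3.5109 °C.
Without ice-albedo: g' = -0.0079, ΔT' = 2.84/(1+0.0079) = 2.8177 °C.
Change = 2.8177 − 3.5109 = -0.69 °C.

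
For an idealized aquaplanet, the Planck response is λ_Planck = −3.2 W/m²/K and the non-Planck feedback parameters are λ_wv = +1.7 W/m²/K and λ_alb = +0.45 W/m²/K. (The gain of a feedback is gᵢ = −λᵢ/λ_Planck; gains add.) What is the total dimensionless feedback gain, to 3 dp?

Convert to gains: g_wv = 1.7/3.2 = 0.5312; g_alb = 0.45/3.2 = 0.1406.
Total gain g = 0.6718.

0.672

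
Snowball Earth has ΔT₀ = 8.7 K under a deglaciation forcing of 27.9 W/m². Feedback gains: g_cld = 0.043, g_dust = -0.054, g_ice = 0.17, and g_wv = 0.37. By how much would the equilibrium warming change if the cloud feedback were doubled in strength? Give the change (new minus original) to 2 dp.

1.86 K

Original: g = 0.529, ΔT = 8.7/(1−0.529) = 18.4713 K.
With doubled cloud: g' = 0.572, ΔT' = 8.7/(1−0.572) = 20.3271 K.
Change = 20.3271 − 18.4713 = 1.86 K.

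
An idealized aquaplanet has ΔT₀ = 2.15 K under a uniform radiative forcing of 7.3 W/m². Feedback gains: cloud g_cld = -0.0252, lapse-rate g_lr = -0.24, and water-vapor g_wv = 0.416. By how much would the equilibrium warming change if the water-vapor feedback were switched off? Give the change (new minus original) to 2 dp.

Original: g = 0.1508, ΔT = 2.15/(1−0.1508) = 2.5318 K.
Without water-vapor: g' = -0.2652, ΔT' = 2.15/(1+0.2652) = 1.6993 K.
Change = 1.6993 − 2.5318 = -0.83 K.

-0.83 K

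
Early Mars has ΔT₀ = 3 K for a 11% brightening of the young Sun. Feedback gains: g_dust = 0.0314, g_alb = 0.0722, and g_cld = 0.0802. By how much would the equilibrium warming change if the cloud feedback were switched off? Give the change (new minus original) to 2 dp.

Original: g = 0.1838, ΔT = 3/(1−0.1838) = 3.6756 K.
Without cloud: g' = 0.1036, ΔT' = 3/(1−0.1036) = 3.3467 K.
Change = 3.3467 − 3.6756 = -0.33 K.

-0.33 K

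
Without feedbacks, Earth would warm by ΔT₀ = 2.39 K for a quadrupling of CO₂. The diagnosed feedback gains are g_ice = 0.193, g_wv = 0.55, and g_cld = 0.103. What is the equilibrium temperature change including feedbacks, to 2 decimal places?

Total gain g = 0.193 + 0.55 + 0.103 = 0.846.
Amplification A = 1/(1 − 0.846) = 6.494.
ΔT = 2.39 × 6.494 = 15.52 K.

15.52 K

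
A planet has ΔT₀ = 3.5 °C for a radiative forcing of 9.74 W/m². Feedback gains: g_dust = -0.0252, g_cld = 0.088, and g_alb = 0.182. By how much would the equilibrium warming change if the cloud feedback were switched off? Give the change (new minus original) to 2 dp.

Original: g = 0.2448, ΔT = 3.5/(1−0.2448) = 4.6345 °C.
Without cloud: g' = 0.1568, ΔT' = 3.5/(1−0.1568) = 4.1509 °C.
Change = 4.1509 − 4.6345 = -0.48 °C.

-0.48 °C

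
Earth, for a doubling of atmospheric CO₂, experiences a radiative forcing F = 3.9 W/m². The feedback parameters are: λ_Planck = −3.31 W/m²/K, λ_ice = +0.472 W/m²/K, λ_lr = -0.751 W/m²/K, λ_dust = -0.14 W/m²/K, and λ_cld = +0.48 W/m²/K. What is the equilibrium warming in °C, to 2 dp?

Net feedback parameter λ = (−3.31) + (+0.472) + (-0.751) + (-0.14) + (+0.48) = -3.249 W/m²/K.
ΔT = −F/λ = −3.9/(-3.249) = 1.20 °C.

1.20 °C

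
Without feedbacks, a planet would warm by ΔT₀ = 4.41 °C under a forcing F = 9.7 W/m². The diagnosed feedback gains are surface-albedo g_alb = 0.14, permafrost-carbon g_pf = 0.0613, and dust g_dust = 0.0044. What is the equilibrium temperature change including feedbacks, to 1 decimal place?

Total gain g = 0.14 + 0.0613 + 0.0044 = 0.2057.
Amplification A = 1/(1 − 0.2057) = 1.259.
ΔT = 4.41 × 1.259 = 5.6 °C.

5.6 °C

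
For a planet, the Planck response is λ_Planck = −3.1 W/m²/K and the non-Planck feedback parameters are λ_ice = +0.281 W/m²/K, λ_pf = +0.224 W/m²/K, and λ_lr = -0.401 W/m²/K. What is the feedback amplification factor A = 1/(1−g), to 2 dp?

Convert to gains: g_ice = 0.281/3.1 = 0.09065; g_pf = 0.224/3.1 = 0.07226; g_lr = -0.401/3.1 = -0.1294.
Total gain g = 0.03351.
A = 1/(1 − 0.03351) = 1.03.

1.03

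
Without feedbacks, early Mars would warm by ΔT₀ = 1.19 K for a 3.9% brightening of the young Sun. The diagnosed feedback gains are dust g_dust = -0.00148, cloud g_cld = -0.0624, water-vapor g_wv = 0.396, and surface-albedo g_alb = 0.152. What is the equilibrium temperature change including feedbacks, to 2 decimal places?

2.31 K

Total gain g = -0.00148 − 0.0624 + 0.396 + 0.152 = 0.48412.
Amplification A = 1/(1 − 0.48412) = 1.938.
ΔT = 1.19 × 1.938 = 2.31 K.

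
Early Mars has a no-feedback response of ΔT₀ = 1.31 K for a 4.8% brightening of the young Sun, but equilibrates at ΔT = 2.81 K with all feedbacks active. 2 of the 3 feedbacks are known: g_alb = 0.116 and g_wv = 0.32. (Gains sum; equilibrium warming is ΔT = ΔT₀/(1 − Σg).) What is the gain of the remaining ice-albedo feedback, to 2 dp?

0.10

Amplification A = ΔT/ΔT₀ = 2.81/1.31 = 2.145.
Total gain g = 1 − 1/A = 1 − 1/2.145 = 0.5338.
Known gains sum to 0.116 + 0.32 = 0.436.
g_ice = 0.5338 − 0.436 = 0.10.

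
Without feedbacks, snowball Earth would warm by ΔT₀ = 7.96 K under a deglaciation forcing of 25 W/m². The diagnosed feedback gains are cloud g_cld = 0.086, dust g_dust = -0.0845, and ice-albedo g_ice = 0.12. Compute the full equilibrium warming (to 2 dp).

Total gain g = 0.086 − 0.0845 + 0.12 = 0.1215.
Amplification A = 1/(1 − 0.1215) = 1.138.
ΔT = 7.96 × 1.138 = 9.06 K.

9.06 K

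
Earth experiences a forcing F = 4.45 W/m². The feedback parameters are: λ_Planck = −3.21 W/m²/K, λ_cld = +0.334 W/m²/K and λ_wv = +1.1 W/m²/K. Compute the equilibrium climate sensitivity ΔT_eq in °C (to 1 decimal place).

Net feedback parameter λ = (−3.21) + (+0.334) + (+1.1) = -1.776 W/m²/K.
ΔT = −F/λ = −4.45/(-1.776) = 2.5 °C.

2.5 °C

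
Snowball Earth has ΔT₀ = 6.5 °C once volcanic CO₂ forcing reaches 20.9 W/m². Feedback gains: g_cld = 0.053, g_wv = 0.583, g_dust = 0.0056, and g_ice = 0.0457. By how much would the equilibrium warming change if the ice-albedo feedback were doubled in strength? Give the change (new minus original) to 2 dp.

3.56 °C

Original: g = 0.6873, ΔT = 6.5/(1−0.6873) = 20.7867 °C.
With doubled ice-albedo: g' = 0.733, ΔT' = 6.5/(1−0.733) = 24.3446 °C.
Change = 24.3446 − 20.7867 = 3.56 °C.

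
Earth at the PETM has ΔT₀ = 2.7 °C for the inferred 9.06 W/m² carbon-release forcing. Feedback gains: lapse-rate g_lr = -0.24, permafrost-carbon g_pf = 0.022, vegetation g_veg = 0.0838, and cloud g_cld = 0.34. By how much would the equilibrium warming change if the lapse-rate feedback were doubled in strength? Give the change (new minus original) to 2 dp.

-0.79 °C

Original: g = 0.2058, ΔT = 2.7/(1−0.2058) = 3.3996 °C.
With doubled lapse-rate: g' = -0.0342, ΔT' = 2.7/(1+0.0342) = 2.6107 °C.
Change = 2.6107 − 3.3996 = -0.79 °C.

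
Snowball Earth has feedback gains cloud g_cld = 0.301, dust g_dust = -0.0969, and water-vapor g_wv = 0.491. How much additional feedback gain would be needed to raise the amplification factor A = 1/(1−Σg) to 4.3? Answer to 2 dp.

0.07

Current total gain = 0.6951.
Target gain for A = 4.3: g* = 1 − 1/4.3 = 0.7674.
Additional gain needed = 0.7674 − 0.6951 = 0.07.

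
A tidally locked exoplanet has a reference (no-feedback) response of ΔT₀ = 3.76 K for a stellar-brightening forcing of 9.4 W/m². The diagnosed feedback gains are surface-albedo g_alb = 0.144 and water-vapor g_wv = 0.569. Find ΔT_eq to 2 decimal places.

13.10 K

Total gain g = 0.144 + 0.569 = 0.713.
Amplification A = 1/(1 − 0.713) = 3.484.
ΔT = 3.76 × 3.484 = 13.10 K.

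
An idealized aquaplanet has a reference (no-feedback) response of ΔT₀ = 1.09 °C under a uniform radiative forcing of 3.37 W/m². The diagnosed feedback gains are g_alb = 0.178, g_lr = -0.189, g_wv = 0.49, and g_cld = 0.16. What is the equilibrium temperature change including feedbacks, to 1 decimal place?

3.0 °C

Total gain g = 0.178 − 0.189 + 0.49 + 0.16 = 0.639.
Amplification A = 1/(1 − 0.639) = 2.77.
ΔT = 1.09 × 2.77 = 3.0 °C.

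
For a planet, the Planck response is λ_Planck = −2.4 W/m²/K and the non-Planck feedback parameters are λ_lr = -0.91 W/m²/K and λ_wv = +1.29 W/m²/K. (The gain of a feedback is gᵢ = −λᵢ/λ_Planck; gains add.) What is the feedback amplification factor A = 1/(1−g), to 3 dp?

Convert to gains: g_lr = -0.91/2.4 = -0.3792; g_wv = 1.29/2.4 = 0.5375.
Total gain g = 0.1583.
A = 1/(1 − 0.1583) = 1.188.

1.188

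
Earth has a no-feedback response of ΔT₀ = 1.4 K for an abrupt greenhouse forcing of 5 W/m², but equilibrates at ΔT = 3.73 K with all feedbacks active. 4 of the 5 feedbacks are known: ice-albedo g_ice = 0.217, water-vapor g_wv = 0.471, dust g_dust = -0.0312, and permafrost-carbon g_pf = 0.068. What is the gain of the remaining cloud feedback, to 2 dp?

-0.10

Amplification A = ΔT/ΔT₀ = 3.73/1.4 = 2.664.
Total gain g = 1 − 1/A = 1 − 1/2.664 = 0.6246.
Known gains sum to 0.217 + 0.471 − 0.0312 + 0.068 = 0.7248.
g_cld = 0.6246 − 0.7248 = -0.10.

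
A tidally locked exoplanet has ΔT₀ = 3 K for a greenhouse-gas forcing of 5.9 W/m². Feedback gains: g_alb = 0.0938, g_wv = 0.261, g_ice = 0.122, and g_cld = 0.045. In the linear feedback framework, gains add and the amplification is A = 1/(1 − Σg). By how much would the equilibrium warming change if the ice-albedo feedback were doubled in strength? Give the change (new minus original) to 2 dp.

Original: g = 0.5218, ΔT = 3/(1−0.5218) = 6.2735 K.
With doubled ice-albedo: g' = 0.6438, ΔT' = 3/(1−0.6438) = 8.4222 K.
Change = 8.4222 − 6.2735 = 2.15 K.

2.15 K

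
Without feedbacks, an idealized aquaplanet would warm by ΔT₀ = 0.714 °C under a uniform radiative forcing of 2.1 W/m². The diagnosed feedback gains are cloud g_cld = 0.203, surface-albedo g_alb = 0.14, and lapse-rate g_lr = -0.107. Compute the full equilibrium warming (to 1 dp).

Total gain g = 0.203 + 0.14 − 0.107 = 0.236.
Amplification A = 1/(1 − 0.236) = 1.309.
ΔT = 0.714 × 1.309 = 0.9 °C.

0.9 °C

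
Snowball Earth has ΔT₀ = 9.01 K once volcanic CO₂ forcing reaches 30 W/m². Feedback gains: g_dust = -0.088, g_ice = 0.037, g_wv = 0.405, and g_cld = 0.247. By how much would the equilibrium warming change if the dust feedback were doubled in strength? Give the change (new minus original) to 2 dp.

-4.08 K

Original: g = 0.601, ΔT = 9.01/(1−0.601) = 22.5815 K.
With doubled dust: g' = 0.513, ΔT' = 9.01/(1−0.513) = 18.5010 K.
Change = 18.5010 − 22.5815 = -4.08 K.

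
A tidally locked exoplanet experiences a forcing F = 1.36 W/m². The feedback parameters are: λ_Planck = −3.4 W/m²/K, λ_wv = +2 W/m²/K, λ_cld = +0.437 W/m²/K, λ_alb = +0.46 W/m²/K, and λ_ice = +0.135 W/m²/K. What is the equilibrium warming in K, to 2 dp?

3.70 K

Net feedback parameter λ = (−3.4) + (+2) + (+0.437) + (+0.46) + (+0.135) = -0.368 W/m²/K.
ΔT = −F/λ = −1.36/(-0.368) = 3.70 K.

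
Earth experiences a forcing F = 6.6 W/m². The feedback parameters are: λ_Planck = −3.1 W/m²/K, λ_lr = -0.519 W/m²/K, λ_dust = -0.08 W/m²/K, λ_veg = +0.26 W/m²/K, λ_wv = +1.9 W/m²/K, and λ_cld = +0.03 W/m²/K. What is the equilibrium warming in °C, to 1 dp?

4.4 °C

Net feedback parameter λ = (−3.1) + (-0.519) + (-0.08) + (+0.26) + (+1.9) + (+0.03) = -1.509 W/m²/K.
ΔT = −F/λ = −6.6/(-1.509) = 4.4 °C.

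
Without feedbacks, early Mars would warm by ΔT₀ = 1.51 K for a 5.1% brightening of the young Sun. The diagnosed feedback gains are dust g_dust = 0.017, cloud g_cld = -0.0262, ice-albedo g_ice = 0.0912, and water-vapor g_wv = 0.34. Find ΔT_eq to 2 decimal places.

2.61 K

Total gain g = 0.017 − 0.0262 + 0.0912 + 0.34 = 0.422.
Amplification A = 1/(1 − 0.422) = 1.73.
ΔT = 1.51 × 1.73 = 2.61 K.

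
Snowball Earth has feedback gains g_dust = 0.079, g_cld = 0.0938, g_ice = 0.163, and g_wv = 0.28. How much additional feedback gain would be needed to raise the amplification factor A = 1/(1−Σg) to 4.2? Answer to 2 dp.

0.15

Current total gain = 0.6158.
Target gain for A = 4.2: g* = 1 − 1/4.2 = 0.7619.
Additional gain needed = 0.7619 − 0.6158 = 0.15.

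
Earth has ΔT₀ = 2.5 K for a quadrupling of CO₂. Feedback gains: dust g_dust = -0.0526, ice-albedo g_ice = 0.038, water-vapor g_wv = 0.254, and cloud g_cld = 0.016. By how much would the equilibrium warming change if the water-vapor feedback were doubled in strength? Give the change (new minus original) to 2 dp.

Original: g = 0.2554, ΔT = 2.5/(1−0.2554) = 3.3575 K.
With doubled water-vapor: g' = 0.5094, ΔT' = 2.5/(1−0.5094) = 5.0958 K.
Change = 5.0958 − 3.3575 = 1.74 K.

1.74 K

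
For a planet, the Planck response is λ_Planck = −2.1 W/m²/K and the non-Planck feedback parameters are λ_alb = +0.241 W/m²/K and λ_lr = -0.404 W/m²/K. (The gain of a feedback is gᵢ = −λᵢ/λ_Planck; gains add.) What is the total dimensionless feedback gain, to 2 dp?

Convert to gains: g_alb = 0.241/2.1 = 0.1148; g_lr = -0.404/2.1 = -0.1924.
Total gain g = -0.0776.

-0.08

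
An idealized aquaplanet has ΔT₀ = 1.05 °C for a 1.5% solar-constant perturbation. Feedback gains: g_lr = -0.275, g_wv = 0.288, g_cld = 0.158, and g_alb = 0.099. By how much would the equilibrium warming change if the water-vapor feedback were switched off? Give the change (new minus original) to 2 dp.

-0.41 °C

Original: g = 0.27, ΔT = 1.05/(1−0.27) = 1.4384 °C.
Without water-vapor: g' = -0.018, ΔT' = 1.05/(1+0.018) = 1.0314 °C.
Change = 1.0314 − 1.4384 = -0.41 °C.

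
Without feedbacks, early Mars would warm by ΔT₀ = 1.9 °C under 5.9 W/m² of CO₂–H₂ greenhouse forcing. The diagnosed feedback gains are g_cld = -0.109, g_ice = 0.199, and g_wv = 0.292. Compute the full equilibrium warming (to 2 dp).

3.07 °C

Total gain g = -0.109 + 0.199 + 0.292 = 0.382.
Amplification A = 1/(1 − 0.382) = 1.618.
ΔT = 1.9 × 1.618 = 3.07 °C.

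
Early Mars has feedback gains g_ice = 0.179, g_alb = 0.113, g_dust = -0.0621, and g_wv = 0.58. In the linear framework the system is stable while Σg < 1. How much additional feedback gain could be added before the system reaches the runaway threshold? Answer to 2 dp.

Current total gain = 0.179 + 0.113 − 0.0621 + 0.58 = 0.8099.
Margin to runaway = 1 − 0.8099 = 0.19.

0.19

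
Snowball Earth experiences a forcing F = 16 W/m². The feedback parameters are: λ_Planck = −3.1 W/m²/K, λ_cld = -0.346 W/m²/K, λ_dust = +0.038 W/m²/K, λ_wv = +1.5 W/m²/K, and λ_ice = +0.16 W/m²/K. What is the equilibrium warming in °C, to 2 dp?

Net feedback parameter λ = (−3.1) + (-0.346) + (+0.038) + (+1.5) + (+0.16) = -1.748 W/m²/K.
ΔT = −F/λ = −16/(-1.748) = 9.15 °C.

9.15 °C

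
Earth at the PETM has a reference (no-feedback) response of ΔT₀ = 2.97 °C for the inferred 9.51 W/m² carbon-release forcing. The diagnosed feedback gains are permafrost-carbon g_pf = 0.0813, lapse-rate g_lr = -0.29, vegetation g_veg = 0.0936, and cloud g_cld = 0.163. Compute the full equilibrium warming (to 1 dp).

Total gain g = 0.0813 − 0.29 + 0.0936 + 0.163 = 0.0479.
Amplification A = 1/(1 − 0.0479) = 1.05.
ΔT = 2.97 × 1.05 = 3.1 °C.

3.1 °C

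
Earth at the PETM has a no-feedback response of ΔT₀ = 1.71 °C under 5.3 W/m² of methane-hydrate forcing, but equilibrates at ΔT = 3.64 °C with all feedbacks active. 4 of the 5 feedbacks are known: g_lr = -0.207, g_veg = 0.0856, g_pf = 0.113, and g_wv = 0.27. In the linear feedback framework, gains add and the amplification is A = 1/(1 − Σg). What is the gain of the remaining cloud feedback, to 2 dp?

0.27

Amplification A = ΔT/ΔT₀ = 3.64/1.71 = 2.129.
Total gain g = 1 − 1/A = 1 − 1/2.129 = 0.5303.
Known gains sum to -0.207 + 0.0856 + 0.113 + 0.27 = 0.2616.
g_cld = 0.5303 − 0.2616 = 0.27.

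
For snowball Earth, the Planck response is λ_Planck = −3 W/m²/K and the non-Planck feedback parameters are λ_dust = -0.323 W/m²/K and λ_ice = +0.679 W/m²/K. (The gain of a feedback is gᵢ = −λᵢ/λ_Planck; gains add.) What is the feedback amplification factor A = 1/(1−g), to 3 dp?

Convert to gains: g_dust = -0.323/3 = -0.1077; g_ice = 0.679/3 = 0.2263.
Total gain g = 0.1186.
A = 1/(1 − 0.1186) = 1.135.

1.135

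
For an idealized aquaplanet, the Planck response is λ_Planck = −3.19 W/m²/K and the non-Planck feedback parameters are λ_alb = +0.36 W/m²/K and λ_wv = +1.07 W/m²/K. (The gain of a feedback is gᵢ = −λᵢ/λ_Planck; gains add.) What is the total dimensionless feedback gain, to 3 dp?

0.448

Convert to gains: g_alb = 0.36/3.19 = 0.1129; g_wv = 1.07/3.19 = 0.3354.
Total gain g = 0.4483.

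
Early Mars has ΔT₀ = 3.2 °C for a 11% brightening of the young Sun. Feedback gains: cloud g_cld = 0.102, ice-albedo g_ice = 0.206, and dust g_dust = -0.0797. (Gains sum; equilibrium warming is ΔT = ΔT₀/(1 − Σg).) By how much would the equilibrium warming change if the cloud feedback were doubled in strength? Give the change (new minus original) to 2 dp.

Original: g = 0.2283, ΔT = 3.2/(1−0.2283) = 4.1467 °C.
With doubled cloud: g' = 0.3303, ΔT' = 3.2/(1−0.3303) = 4.7783 °C.
Change = 4.7783 − 4.1467 = 0.63 °C.

0.63 °C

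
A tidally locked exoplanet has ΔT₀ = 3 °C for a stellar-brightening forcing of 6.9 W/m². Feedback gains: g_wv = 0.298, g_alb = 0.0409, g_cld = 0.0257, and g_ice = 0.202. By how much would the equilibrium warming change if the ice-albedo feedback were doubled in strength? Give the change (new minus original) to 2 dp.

Original: g = 0.5666, ΔT = 3/(1−0.5666) = 6.9220 °C.
With doubled ice-albedo: g' = 0.7686, ΔT' = 3/(1−0.7686) = 12.9646 °C.
Change = 12.9646 − 6.9220 = 6.04 °C.

6.04 °C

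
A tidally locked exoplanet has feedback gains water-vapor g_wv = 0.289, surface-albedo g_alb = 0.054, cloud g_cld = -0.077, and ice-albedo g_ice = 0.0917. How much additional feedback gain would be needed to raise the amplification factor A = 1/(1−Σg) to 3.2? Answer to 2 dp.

0.33

Current total gain = 0.3577.
Target gain for A = 3.2: g* = 1 − 1/3.2 = 0.6875.
Additional gain needed = 0.6875 − 0.3577 = 0.33.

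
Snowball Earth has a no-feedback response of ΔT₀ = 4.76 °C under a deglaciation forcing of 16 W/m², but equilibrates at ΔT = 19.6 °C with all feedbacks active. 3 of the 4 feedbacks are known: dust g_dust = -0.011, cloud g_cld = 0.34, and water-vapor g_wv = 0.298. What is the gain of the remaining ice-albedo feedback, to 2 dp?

Amplification A = ΔT/ΔT₀ = 19.6/4.76 = 4.118.
Total gain g = 1 − 1/A = 1 − 1/4.118 = 0.7572.
Known gains sum to -0.011 + 0.34 + 0.298 = 0.627.
g_ice = 0.7572 − 0.627 = 0.13.

0.13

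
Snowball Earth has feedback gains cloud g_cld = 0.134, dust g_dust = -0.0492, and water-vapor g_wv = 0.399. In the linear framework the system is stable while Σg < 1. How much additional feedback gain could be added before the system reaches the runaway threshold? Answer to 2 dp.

Current total gain = 0.134 − 0.0492 + 0.399 = 0.4838.
Margin to runaway = 1 − 0.4838 = 0.52.

0.52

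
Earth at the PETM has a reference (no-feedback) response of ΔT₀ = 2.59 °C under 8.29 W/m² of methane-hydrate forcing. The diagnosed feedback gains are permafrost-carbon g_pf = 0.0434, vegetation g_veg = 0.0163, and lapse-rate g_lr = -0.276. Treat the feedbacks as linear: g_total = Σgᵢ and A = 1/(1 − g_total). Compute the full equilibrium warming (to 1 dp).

Total gain g = 0.0434 + 0.0163 − 0.276 = -0.2163.
Amplification A = 1/(1 + 0.2163) = 0.8222.
ΔT = 2.59 × 0.8222 = 2.1 °C.

2.1 °C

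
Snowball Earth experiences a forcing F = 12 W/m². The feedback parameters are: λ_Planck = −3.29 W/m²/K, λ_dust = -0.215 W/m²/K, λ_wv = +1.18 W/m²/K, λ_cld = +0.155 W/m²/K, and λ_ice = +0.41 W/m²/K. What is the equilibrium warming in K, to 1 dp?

6.8 K

Net feedback parameter λ = (−3.29) + (-0.215) + (+1.18) + (+0.155) + (+0.41) = -1.76 W/m²/K.
ΔT = −F/λ = −12/(-1.76) = 6.8 K.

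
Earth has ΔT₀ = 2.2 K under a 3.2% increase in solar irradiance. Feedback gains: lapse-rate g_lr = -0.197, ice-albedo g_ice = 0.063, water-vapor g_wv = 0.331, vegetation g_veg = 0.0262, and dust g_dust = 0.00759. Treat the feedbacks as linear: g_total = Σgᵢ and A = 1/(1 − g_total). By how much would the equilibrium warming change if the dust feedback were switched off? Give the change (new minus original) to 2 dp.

Original: g = 0.23079, ΔT = 2.2/(1−0.23079) = 2.8601 K.
Without dust: g' = 0.2232, ΔT' = 2.2/(1−0.2232) = 2.8321 K.
Change = 2.8321 − 2.8601 = -0.03 K.

-0.03 K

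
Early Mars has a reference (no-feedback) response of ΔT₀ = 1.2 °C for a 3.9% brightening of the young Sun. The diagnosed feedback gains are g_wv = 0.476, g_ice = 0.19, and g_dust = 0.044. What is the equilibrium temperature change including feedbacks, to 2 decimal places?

4.14 °C

Total gain g = 0.476 + 0.19 + 0.044 = 0.71.
Amplification A = 1/(1 − 0.71) = 3.448.
ΔT = 1.2 × 3.448 = 4.14 °C.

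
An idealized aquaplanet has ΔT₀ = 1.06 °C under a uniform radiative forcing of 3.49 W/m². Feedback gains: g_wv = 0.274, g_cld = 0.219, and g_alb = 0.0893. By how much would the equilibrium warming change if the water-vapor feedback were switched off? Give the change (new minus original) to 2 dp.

-1.01 °C

Original: g = 0.5823, ΔT = 1.06/(1−0.5823) = 2.5377 °C.
Without water-vapor: g' = 0.3083, ΔT' = 1.06/(1−0.3083) = 1.5325 °C.
Change = 1.5325 − 2.5377 = -1.01 °C.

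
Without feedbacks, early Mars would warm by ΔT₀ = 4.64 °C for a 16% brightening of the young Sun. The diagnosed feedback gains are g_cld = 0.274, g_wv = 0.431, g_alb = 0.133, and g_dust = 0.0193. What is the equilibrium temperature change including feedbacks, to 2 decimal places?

32.52 °C

Total gain g = 0.274 + 0.431 + 0.133 + 0.0193 = 0.8573.
Amplification A = 1/(1 − 0.8573) = 7.008.
ΔT = 4.64 × 7.008 = 32.52 °C.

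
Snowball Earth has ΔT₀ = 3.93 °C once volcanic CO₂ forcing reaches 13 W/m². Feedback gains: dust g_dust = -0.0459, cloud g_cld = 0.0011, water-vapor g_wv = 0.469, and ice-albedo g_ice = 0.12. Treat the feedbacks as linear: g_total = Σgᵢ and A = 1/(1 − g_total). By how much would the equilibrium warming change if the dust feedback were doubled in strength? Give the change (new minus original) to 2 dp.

Original: g = 0.5442, ΔT = 3.93/(1−0.5442) = 8.6222 °C.
With doubled dust: g' = 0.4983, ΔT' = 3.93/(1−0.4983) = 7.8334 °C.
Change = 7.8334 − 8.6222 = -0.79 °C.

-0.79 °C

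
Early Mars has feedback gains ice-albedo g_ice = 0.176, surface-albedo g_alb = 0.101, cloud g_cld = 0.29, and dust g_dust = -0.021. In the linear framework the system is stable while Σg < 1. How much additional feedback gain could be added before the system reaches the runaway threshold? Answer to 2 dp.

0.45

Current total gain = 0.176 + 0.101 + 0.29 − 0.021 = 0.546.
Margin to runaway = 1 − 0.546 = 0.45.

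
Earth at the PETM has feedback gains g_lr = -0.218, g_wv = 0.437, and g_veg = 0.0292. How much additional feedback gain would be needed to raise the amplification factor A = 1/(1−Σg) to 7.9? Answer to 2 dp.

Current total gain = 0.2482.
Target gain for A = 7.9: g* = 1 − 1/7.9 = 0.8734.
Additional gain needed = 0.8734 − 0.2482 = 0.63.

0.63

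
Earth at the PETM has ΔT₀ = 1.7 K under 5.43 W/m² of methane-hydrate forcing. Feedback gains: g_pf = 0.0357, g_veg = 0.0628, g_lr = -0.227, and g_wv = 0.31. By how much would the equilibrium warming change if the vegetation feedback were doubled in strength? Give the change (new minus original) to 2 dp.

0.17 K

Original: g = 0.1815, ΔT = 1.7/(1−0.1815) = 2.0770 K.
With doubled vegetation: g' = 0.2443, ΔT' = 1.7/(1−0.2443) = 2.2496 K.
Change = 2.2496 − 2.0770 = 0.17 K.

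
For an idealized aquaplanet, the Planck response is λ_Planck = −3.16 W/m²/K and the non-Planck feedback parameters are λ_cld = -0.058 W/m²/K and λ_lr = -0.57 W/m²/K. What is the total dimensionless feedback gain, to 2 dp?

-0.20

Convert to gains: g_cld = -0.058/3.16 = -0.01835; g_lr = -0.57/3.16 = -0.1804.
Total gain g = -0.19875.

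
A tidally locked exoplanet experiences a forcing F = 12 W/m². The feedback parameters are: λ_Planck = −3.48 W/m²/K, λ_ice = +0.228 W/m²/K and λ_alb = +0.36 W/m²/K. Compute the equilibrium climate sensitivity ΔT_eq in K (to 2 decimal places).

Net feedback parameter λ = (−3.48) + (+0.228) + (+0.36) = -2.892 W/m²/K.
ΔT = −F/λ = −12/(-2.892) = 4.15 K.

4.15 K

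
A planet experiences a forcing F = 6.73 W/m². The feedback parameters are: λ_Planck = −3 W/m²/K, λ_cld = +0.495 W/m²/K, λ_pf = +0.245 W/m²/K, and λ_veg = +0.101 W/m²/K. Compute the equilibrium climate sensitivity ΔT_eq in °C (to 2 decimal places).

Net feedback parameter λ = (−3) + (+0.495) + (+0.245) + (+0.101) = -2.159 W/m²/K.
ΔT = −F/λ = −6.73/(-2.159) = 3.12 °C.

3.12 °C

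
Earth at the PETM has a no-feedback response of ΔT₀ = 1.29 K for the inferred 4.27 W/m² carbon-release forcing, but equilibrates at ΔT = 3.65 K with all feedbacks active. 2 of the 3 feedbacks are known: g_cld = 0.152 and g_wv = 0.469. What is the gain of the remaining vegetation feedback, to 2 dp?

Amplification A = ΔT/ΔT₀ = 3.65/1.29 = 2.829.
Total gain g = 1 − 1/A = 1 − 1/2.829 = 0.6465.
Known gains sum to 0.152 + 0.469 = 0.621.
g_veg = 0.6465 − 0.621 = 0.03.

0.03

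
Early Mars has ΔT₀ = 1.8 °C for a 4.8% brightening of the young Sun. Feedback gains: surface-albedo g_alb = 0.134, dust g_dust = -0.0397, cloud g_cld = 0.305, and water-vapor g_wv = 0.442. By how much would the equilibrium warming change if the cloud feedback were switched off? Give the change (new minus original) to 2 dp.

-7.46 °C

Original: g = 0.8413, ΔT = 1.8/(1−0.8413) = 11.3422 °C.
Without cloud: g' = 0.5363, ΔT' = 1.8/(1−0.5363) = 3.8818 °C.
Change = 3.8818 − 11.3422 = -7.46 °C.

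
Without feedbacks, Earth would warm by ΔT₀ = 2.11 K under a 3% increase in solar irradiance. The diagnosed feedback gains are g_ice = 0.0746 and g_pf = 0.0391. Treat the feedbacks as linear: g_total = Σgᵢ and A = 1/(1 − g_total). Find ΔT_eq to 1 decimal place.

2.4 K

Total gain g = 0.0746 + 0.0391 = 0.1137.
Amplification A = 1/(1 − 0.1137) = 1.128.
ΔT = 2.11 × 1.128 = 2.4 K.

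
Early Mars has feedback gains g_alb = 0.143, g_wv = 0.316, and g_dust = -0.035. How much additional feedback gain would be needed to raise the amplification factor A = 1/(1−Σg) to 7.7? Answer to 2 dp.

0.45

Current total gain = 0.424.
Target gain for A = 7.7: g* = 1 − 1/7.7 = 0.8701.
Additional gain needed = 0.8701 − 0.424 = 0.45.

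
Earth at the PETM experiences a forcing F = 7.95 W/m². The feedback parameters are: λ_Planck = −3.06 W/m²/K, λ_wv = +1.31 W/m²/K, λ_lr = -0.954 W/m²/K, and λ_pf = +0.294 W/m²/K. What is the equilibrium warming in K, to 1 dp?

Net feedback parameter λ = (−3.06) + (+1.31) + (-0.954) + (+0.294) = -2.41 W/m²/K.
ΔT = −F/λ = −7.95/(-2.41) = 3.3 K.

3.3 K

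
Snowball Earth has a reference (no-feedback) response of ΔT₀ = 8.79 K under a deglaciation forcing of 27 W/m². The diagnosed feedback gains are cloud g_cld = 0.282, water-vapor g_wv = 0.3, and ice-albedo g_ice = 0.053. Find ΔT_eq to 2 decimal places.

24.08 K

Total gain g = 0.282 + 0.3 + 0.053 = 0.635.
Amplification A = 1/(1 − 0.635) = 2.74.
ΔT = 8.79 × 2.74 = 24.08 K.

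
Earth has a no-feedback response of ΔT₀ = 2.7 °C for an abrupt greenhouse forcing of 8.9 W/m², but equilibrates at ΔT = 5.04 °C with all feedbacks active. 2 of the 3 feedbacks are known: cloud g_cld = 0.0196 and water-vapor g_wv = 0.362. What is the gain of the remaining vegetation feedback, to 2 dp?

0.08

Amplification A = ΔT/ΔT₀ = 5.04/2.7 = 1.867.
Total gain g = 1 − 1/A = 1 − 1/1.867 = 0.4644.
Known gains sum to 0.0196 + 0.362 = 0.3816.
g_veg = 0.4644 − 0.3816 = 0.08.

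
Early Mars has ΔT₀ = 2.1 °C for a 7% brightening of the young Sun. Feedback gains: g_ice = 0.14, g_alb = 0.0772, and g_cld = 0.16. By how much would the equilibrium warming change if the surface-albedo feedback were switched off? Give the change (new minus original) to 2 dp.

-0.37 °C

Original: g = 0.3772, ΔT = 2.1/(1−0.3772) = 3.3719 °C.
Without surface-albedo: g' = 0.3, ΔT' = 2.1/(1−0.3) = 3.0000 °C.
Change = 3.0000 − 3.3719 = -0.37 °C.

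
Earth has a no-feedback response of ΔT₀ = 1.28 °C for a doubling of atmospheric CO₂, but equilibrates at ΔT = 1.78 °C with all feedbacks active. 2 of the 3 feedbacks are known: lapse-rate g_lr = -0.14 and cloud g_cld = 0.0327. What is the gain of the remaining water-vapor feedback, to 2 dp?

Amplification A = ΔT/ΔT₀ = 1.78/1.28 = 1.391.
Total gain g = 1 − 1/A = 1 − 1/1.391 = 0.2811.
Known gains sum to -0.14 + 0.0327 = -0.1073.
g_wv = 0.2811 + 0.1073 = 0.39.

0.39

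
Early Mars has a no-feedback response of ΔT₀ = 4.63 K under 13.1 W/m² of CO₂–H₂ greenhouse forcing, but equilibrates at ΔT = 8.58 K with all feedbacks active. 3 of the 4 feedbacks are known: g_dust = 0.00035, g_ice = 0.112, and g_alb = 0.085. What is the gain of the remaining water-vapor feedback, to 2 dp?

0.26

Amplification A = ΔT/ΔT₀ = 8.58/4.63 = 1.853.
Total gain g = 1 − 1/A = 1 − 1/1.853 = 0.4603.
Known gains sum to 0.00035 + 0.112 + 0.085 = 0.19735.
g_wv = 0.4603 − 0.19735 = 0.26.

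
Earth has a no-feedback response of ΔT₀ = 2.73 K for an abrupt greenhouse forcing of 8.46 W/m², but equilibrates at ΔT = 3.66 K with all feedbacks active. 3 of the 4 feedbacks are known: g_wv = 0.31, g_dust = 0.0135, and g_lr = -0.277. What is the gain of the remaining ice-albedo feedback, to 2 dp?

Amplification A = ΔT/ΔT₀ = 3.66/2.73 = 1.341.
Total gain g = 1 − 1/A = 1 − 1/1.341 = 0.2543.
Known gains sum to 0.31 + 0.0135 − 0.277 = 0.0465.
g_ice = 0.2543 − 0.0465 = 0.21.

0.21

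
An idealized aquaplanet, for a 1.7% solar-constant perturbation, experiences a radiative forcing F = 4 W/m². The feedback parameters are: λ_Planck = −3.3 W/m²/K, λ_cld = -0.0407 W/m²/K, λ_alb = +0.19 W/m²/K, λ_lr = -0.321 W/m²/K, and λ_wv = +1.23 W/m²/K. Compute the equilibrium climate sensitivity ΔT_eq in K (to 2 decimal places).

Net feedback parameter λ = (−3.3) + (-0.0407) + (+0.19) + (-0.321) + (+1.23) = -2.2417 W/m²/K.
ΔT = −F/λ = −4/(-2.2417) = 1.78 K.

1.78 K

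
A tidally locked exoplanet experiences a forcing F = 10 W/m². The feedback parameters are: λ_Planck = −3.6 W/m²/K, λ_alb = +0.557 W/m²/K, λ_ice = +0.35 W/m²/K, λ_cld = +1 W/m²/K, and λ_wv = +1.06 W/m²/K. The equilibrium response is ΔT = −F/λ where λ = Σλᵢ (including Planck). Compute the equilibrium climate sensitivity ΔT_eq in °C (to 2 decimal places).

Net feedback parameter λ = (−3.6) + (+0.557) + (+0.35) + (+1) + (+1.06) = -0.633 W/m²/K.
ΔT = −F/λ = −10/(-0.633) = 15.80 °C.

15.80 °C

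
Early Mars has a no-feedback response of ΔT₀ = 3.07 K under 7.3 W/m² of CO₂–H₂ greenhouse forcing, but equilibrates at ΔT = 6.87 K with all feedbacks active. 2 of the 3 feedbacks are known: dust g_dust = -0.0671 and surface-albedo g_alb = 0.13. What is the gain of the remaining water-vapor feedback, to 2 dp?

0.49

Amplification A = ΔT/ΔT₀ = 6.87/3.07 = 2.238.
Total gain g = 1 − 1/A = 1 − 1/2.238 = 0.5532.
Known gains sum to -0.0671 + 0.13 = 0.0629.
g_wv = 0.5532 − 0.0629 = 0.49.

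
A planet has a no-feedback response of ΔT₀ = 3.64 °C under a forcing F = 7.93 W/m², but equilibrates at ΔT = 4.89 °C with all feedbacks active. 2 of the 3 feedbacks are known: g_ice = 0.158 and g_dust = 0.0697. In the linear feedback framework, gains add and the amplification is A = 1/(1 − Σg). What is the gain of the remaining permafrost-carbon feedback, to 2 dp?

Amplification A = ΔT/ΔT₀ = 4.89/3.64 = 1.343.
Total gain g = 1 − 1/A = 1 − 1/1.343 = 0.2554.
Known gains sum to 0.158 + 0.0697 = 0.2277.
g_pf = 0.2554 − 0.2277 = 0.03.

0.03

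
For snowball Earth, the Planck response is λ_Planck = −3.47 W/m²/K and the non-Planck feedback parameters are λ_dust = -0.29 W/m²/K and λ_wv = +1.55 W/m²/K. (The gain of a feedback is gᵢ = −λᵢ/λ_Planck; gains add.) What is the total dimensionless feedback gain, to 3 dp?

0.363

Convert to gains: g_dust = -0.29/3.47 = -0.08357; g_wv = 1.55/3.47 = 0.4467.
Total gain g = 0.36313.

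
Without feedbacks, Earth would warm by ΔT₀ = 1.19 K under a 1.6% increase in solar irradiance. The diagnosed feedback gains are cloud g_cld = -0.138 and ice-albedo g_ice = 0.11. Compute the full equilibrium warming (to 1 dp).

Total gain g = -0.138 + 0.11 = -0.028.
Amplification A = 1/(1 + 0.028) = 0.9728.
ΔT = 1.19 × 0.9728 = 1.2 K.

1.2 K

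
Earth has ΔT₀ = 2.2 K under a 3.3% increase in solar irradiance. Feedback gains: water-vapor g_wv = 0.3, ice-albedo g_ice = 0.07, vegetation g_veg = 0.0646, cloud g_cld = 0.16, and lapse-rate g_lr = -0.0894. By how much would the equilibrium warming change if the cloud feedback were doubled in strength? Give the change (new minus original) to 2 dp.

Original: g = 0.5052, ΔT = 2.2/(1−0.5052) = 4.4462 K.
With doubled cloud: g' = 0.6652, ΔT' = 2.2/(1−0.6652) = 6.5711 K.
Change = 6.5711 − 4.4462 = 2.12 K.

2.12 K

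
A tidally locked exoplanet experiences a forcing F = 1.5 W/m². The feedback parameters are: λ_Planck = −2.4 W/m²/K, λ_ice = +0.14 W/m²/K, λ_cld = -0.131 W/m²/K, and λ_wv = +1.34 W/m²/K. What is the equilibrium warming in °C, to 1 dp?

Net feedback parameter λ = (−2.4) + (+0.14) + (-0.131) + (+1.34) = -1.051 W/m²/K.
ΔT = −F/λ = −1.5/(-1.051) = 1.4 °C.

1.4 °C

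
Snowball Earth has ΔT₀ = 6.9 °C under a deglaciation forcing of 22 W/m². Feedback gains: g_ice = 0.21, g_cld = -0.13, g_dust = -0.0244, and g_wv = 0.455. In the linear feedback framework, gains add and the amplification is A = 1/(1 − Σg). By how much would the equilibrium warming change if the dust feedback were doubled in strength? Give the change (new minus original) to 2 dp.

Original: g = 0.5106, ΔT = 6.9/(1−0.5106) = 14.0989 °C.
With doubled dust: g' = 0.4862, ΔT' = 6.9/(1−0.4862) = 13.4293 °C.
Change = 13.4293 − 14.0989 = -0.67 °C.

-0.67 °C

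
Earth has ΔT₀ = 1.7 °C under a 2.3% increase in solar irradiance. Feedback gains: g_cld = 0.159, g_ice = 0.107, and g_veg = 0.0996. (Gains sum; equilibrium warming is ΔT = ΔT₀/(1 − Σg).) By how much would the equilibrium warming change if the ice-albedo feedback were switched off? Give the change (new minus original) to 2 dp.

-0.39 °C

Original: g = 0.3656, ΔT = 1.7/(1−0.3656) = 2.6797 °C.
Without ice-albedo: g' = 0.2586, ΔT' = 1.7/(1−0.2586) = 2.2930 °C.
Change = 2.2930 − 2.6797 = -0.39 °C.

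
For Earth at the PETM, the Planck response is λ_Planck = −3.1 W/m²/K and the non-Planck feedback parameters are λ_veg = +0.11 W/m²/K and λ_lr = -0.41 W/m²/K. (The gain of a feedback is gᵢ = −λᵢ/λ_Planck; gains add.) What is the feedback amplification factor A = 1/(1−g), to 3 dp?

0.912

Convert to gains: g_veg = 0.11/3.1 = 0.03548; g_lr = -0.41/3.1 = -0.1323.
Total gain g = -0.09682.
A = 1/(1 + 0.09682) = 0.912.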